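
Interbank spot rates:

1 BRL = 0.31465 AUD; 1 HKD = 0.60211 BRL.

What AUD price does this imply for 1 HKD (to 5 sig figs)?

1 HKD × 0.60211 = 0.60211 BRL
0.60211 BRL × 0.31465 = 0.189454 AUD

HKD/AUD = 0.18945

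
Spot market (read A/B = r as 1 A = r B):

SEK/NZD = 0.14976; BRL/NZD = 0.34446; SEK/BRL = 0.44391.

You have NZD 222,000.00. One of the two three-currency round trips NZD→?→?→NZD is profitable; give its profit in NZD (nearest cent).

Profit: NZD 4,668.34

Profitable loop is NZD → SEK → BRL → NZD:
NZD 222,000.00 ÷ 0.14976 = SEK 1,482,371.79
SEK 1,482,371.79 × 0.44391 = BRL 658,039.66
BRL 658,039.66 × 0.34446 = NZD 226,668.34
Profit = NZD 226,668.34 − NZD 222,000.00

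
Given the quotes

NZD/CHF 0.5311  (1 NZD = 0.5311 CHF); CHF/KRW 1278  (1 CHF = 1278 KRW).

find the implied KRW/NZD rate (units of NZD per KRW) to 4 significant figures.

KRW/NZD = 0.001473

1 KRW ÷ 1278 = 0.000782473 CHF
0.000782473 CHF ÷ 0.5311 = 0.00147331 NZD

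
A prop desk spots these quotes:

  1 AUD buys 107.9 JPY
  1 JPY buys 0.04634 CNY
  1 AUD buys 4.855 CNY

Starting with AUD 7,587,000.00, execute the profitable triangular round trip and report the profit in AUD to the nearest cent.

Profit: AUD 226,728.63

Profitable loop is AUD → JPY → CNY → AUD:
AUD 7,587,000.00 × 107.9 = JPY 818,637,300
JPY 818,637,300 × 0.04634 = CNY 37,935,652.48
CNY 37,935,652.48 ÷ 4.855 = AUD 7,813,728.63
Profit = AUD 7,813,728.63 − AUD 7,587,000.00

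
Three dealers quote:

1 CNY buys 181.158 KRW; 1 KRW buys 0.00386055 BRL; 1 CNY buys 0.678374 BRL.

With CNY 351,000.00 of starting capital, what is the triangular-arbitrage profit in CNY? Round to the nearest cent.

Profit: CNY 10,863.37

Profitable loop is CNY → KRW → BRL → CNY:
CNY 351,000.00 × 181.158 = KRW 63,586,458
KRW 63,586,458 × 0.00386055 = BRL 245,478.70
BRL 245,478.70 ÷ 0.678374 = CNY 361,863.37
Profit = CNY 361,863.37 − CNY 351,000.00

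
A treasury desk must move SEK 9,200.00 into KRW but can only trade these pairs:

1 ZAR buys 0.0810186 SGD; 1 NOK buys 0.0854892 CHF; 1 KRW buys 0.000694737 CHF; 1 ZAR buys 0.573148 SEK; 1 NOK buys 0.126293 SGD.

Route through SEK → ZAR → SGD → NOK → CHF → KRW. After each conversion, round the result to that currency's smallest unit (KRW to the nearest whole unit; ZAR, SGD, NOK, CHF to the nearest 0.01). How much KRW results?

KRW 1,267,127

SEK 9,200.00 ÷ 0.573148 = ZAR 16,051.70
ZAR 16,051.70 × 0.0810186 = SGD 1,300.49
SGD 1,300.49 ÷ 0.126293 = NOK 10,297.40
NOK 10,297.40 × 0.0854892 = CHF 880.32
CHF 880.32 ÷ 0.000694737 = KRW 1,267,127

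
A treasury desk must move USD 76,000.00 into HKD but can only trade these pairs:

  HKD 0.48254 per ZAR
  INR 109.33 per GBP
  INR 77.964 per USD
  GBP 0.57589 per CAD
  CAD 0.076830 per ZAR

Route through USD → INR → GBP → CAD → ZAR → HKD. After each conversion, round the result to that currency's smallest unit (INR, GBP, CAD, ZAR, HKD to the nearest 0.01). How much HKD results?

USD 76,000.00 × 77.964 = INR 5,925,264.00
INR 5,925,264.00 ÷ 109.33 = GBP 54,196.14
GBP 54,196.14 ÷ 0.57589 = CAD 94,108.49
CAD 94,108.49 ÷ 0.076830 = ZAR 1,224,892.49
ZAR 1,224,892.49 × 0.48254 = HKD 591,059.62

HKD 591,059.62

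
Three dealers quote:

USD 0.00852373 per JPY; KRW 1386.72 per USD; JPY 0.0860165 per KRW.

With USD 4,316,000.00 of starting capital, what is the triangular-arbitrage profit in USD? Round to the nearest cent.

Profitable loop is USD → KRW → JPY → USD:
USD 4,316,000.00 × 1386.72 = KRW 5,985,083,520
KRW 5,985,083,520 × 0.0860165 = JPY 514,815,937
JPY 514,815,937 × 0.00852373 = USD 4,388,152.04
Profit = USD 4,388,152.04 − USD 4,316,000.00

Profit: USD 72,152.04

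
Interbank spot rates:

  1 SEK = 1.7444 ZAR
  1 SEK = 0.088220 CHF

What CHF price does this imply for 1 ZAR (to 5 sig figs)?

ZAR/CHF = 0.050573

1 ZAR ÷ 1.7444 = 0.573263 SEK
0.573263 SEK × 0.088220 = 0.0505733 CHF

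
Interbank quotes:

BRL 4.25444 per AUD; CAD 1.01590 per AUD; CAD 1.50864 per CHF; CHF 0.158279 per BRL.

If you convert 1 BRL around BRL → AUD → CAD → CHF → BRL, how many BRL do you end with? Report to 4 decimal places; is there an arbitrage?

1.0000 (no arbitrage)

Around BRL → AUD → CAD → CHF → BRL: 1 ÷ 4.25444 × 1.01590 ÷ 1.50864 ÷ 0.158279 = 0.999999
Product ≈ 1 (deviation 0.000%, within rounding noise).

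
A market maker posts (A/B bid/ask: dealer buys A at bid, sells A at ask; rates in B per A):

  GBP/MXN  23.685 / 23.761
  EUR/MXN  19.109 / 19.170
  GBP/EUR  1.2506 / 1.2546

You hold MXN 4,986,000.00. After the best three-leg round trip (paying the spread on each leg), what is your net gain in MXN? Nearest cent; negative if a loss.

Net profit: MXN 28,688.31

Best loop MXN → GBP → EUR → MXN:
MXN 4,986,000.00 ÷ 23.761 (buy GBP at ask) = GBP 209,839.65
GBP 209,839.65 × 1.2506 (sell GBP at bid) = EUR 262,425.47
EUR 262,425.47 × 19.109 (sell EUR at bid) = MXN 5,014,688.31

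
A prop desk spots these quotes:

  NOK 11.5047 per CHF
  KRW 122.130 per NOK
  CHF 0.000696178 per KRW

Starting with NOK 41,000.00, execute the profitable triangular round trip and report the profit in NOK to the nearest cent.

Profit: NOK 914.66

Profitable loop is NOK → CHF → KRW → NOK:
NOK 41,000.00 ÷ 11.5047 = CHF 3,563.76
CHF 3,563.76 ÷ 0.000696178 = KRW 5,119,037
KRW 5,119,037 ÷ 122.130 = NOK 41,914.66
Profit = NOK 41,914.66 − NOK 41,000.00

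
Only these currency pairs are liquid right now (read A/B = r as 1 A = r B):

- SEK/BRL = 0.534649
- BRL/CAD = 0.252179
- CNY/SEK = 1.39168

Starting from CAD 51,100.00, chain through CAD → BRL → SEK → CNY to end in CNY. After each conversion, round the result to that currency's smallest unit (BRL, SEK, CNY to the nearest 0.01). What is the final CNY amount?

CAD 51,100.00 ÷ 0.252179 = BRL 202,633.84
BRL 202,633.84 ÷ 0.534649 = SEK 379,003.50
SEK 379,003.50 ÷ 1.39168 = CNY 272,335.24

CNY 272,335.24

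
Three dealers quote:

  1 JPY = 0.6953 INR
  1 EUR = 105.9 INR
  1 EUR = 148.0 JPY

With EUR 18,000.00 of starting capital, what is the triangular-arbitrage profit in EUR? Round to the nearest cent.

Profitable loop is EUR → INR → JPY → EUR:
EUR 18,000.00 × 105.9 = INR 1,906,200.00
INR 1,906,200.00 ÷ 0.6953 = JPY 2,741,550
JPY 2,741,550 ÷ 148.0 = EUR 18,523.99
Profit = EUR 18,523.99 − EUR 18,000.00

Profit: EUR 523.99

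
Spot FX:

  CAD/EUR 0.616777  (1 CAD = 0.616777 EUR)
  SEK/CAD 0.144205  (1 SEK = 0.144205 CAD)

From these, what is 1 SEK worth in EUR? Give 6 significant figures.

SEK/EUR = 0.0889423

1 SEK × 0.144205 = 0.144205 CAD
0.144205 CAD × 0.616777 = 0.0889423 EUR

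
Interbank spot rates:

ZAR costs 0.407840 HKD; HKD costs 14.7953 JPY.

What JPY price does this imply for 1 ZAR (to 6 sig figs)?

1 ZAR × 0.407840 = 0.40784 HKD
0.40784 HKD × 14.7953 = 6.03412 JPY

ZAR/JPY = 6.03412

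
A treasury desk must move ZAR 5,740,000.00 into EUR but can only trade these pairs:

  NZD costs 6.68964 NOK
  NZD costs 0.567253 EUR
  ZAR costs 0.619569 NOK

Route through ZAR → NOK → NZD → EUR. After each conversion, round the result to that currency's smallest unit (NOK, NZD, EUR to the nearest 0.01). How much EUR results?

ZAR 5,740,000.00 × 0.619569 = NOK 3,556,326.06
NOK 3,556,326.06 ÷ 6.68964 = NZD 531,616.96
NZD 531,616.96 × 0.567253 = EUR 301,561.32

EUR 301,561.32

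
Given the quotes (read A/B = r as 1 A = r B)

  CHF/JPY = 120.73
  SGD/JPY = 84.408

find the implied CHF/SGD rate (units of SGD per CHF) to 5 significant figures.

1 CHF × 120.73 = 120.73 JPY
120.73 JPY ÷ 84.408 = 1.43031 SGD

CHF/SGD = 1.4303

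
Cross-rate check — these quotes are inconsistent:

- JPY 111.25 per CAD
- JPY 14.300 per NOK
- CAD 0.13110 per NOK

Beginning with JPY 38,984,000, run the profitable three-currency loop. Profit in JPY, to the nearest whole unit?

Profitable loop is JPY → NOK → CAD → JPY:
JPY 38,984,000 ÷ 14.300 = NOK 2,726,153.85
NOK 2,726,153.85 × 0.13110 = CAD 357,398.77
CAD 357,398.77 × 111.25 = JPY 39,760,613
Profit = JPY 39,760,613 − JPY 38,984,000

Profit: JPY 776,613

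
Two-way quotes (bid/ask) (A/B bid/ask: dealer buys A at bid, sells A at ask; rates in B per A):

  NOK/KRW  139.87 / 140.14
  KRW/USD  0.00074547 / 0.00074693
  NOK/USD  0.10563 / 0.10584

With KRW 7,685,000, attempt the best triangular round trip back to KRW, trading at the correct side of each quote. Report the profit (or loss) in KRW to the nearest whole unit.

Net profit: KRW 70,131

Best loop KRW → NOK → USD → KRW:
KRW 7,685,000 ÷ 140.14 (buy NOK at ask) = NOK 54,838.02
NOK 54,838.02 × 0.10563 (sell NOK at bid) = USD 5,792.54
USD 5,792.54 ÷ 0.00074693 (buy KRW at ask) = KRW 7,755,131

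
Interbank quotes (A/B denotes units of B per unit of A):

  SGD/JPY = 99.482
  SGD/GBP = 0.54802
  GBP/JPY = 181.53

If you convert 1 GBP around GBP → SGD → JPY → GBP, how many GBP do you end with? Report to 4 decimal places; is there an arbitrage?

Around GBP → SGD → JPY → GBP: 1 ÷ 0.54802 × 99.482 ÷ 181.53 = 0.999999
Product ≈ 1 (deviation 0.000%, within rounding noise).

1.0000 (no arbitrage)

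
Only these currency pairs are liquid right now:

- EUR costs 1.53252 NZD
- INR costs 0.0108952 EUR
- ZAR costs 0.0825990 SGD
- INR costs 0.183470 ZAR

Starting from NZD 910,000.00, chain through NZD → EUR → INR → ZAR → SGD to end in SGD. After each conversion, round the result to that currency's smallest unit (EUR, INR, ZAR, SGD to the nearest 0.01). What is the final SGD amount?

NZD 910,000.00 ÷ 1.53252 = EUR 593,793.23
EUR 593,793.23 ÷ 0.0108952 = INR 54,500,443.31
INR 54,500,443.31 × 0.183470 = ZAR 9,999,196.33
ZAR 9,999,196.33 × 0.0825990 = SGD 825,923.62

SGD 825,923.62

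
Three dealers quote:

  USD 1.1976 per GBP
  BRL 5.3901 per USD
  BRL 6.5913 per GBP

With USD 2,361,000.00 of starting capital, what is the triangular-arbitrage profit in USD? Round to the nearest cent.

Profitable loop is USD → GBP → BRL → USD:
USD 2,361,000.00 ÷ 1.1976 = GBP 1,971,442.89
GBP 1,971,442.89 × 6.5913 = BRL 12,994,371.49
BRL 12,994,371.49 ÷ 5.3901 = USD 2,410,784.86
Profit = USD 2,410,784.86 − USD 2,361,000.00

Profit: USD 49,784.86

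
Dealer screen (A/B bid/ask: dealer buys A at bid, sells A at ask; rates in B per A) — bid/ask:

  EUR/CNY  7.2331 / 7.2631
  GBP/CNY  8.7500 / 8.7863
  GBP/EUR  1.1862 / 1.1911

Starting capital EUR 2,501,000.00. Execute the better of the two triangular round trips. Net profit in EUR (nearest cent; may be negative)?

Best loop EUR → GBP → CNY → EUR:
EUR 2,501,000.00 ÷ 1.1911 (buy GBP at ask) = GBP 2,099,739.74
GBP 2,099,739.74 × 8.7500 (sell GBP at bid) = CNY 18,372,722.69
CNY 18,372,722.69 ÷ 7.2631 (buy EUR at ask) = EUR 2,529,597.93

Net profit: EUR 28,597.93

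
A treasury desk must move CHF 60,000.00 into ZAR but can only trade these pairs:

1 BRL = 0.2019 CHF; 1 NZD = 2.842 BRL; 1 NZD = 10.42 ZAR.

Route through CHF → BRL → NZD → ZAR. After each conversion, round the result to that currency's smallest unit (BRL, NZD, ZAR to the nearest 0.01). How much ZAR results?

ZAR 1,089,578.66

CHF 60,000.00 ÷ 0.2019 = BRL 297,176.82
BRL 297,176.82 ÷ 2.842 = NZD 104,566.09
NZD 104,566.09 × 10.42 = ZAR 1,089,578.66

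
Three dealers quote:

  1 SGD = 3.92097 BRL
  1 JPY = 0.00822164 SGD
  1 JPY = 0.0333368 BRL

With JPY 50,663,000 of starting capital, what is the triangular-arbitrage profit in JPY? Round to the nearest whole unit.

Profit: JPY 1,728,742

Profitable loop is JPY → BRL → SGD → JPY:
JPY 50,663,000 × 0.0333368 = BRL 1,688,942.30
BRL 1,688,942.30 ÷ 3.92097 = SGD 430,746.04
SGD 430,746.04 ÷ 0.00822164 = JPY 52,391,742
Profit = JPY 52,391,742 − JPY 50,663,000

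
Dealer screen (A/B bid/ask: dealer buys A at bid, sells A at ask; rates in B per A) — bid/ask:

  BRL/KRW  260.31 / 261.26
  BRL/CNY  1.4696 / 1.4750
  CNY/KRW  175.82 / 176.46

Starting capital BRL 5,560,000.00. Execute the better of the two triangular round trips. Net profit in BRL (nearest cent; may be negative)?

Best loop BRL → KRW → CNY → BRL:
BRL 5,560,000.00 × 260.31 (sell BRL at bid) = KRW 1,447,323,600
KRW 1,447,323,600 ÷ 176.46 (buy CNY at ask) = CNY 8,201,992.52
CNY 8,201,992.52 ÷ 1.4750 (buy BRL at ask) = BRL 5,560,672.89

Net profit: BRL 672.89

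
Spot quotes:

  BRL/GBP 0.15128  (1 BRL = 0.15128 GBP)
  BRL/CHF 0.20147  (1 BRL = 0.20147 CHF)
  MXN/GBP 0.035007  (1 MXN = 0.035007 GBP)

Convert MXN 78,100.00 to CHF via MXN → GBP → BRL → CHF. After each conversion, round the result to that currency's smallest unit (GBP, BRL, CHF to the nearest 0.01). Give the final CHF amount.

MXN 78,100.00 × 0.035007 = GBP 2,734.05
GBP 2,734.05 ÷ 0.15128 = BRL 18,072.78
BRL 18,072.78 × 0.20147 = CHF 3,641.12

CHF 3,641.12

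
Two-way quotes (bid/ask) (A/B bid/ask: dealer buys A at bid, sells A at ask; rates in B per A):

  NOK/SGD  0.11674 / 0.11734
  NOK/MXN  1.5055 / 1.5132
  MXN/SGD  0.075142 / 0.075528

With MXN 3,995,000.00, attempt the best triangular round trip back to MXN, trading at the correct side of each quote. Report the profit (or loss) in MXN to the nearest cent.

Net profit: MXN 85,676.39

Best loop MXN → NOK → SGD → MXN:
MXN 3,995,000.00 ÷ 1.5132 (buy NOK at ask) = NOK 2,640,100.45
NOK 2,640,100.45 × 0.11674 (sell NOK at bid) = SGD 308,205.33
SGD 308,205.33 ÷ 0.075528 (buy MXN at ask) = MXN 4,080,676.39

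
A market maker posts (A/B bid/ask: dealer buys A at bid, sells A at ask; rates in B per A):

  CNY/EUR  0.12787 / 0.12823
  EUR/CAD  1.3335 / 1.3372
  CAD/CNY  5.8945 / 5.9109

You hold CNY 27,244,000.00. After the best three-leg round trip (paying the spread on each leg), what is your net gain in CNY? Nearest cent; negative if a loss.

Net profit: CNY 138,905.58

Best loop CNY → EUR → CAD → CNY:
CNY 27,244,000.00 × 0.12787 (sell CNY at bid) = EUR 3,483,690.28
EUR 3,483,690.28 × 1.3335 (sell EUR at bid) = CAD 4,645,500.99
CAD 4,645,500.99 × 5.8945 (sell CAD at bid) = CNY 27,382,905.58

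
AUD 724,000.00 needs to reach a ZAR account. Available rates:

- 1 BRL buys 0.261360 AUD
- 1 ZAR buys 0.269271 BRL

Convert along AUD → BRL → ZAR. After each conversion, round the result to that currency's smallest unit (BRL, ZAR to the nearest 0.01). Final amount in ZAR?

ZAR 10,287,500.32

AUD 724,000.00 ÷ 0.261360 = BRL 2,770,125.50
BRL 2,770,125.50 ÷ 0.269271 = ZAR 10,287,500.32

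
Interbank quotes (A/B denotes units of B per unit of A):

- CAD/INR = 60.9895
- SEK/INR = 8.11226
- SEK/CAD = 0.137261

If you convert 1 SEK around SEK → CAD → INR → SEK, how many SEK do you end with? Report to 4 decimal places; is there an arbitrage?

1.0320 (arbitrage exists)

Around SEK → CAD → INR → SEK: 1 × 0.137261 × 60.9895 ÷ 8.11226 = 1.031954
Product > 1; profitable direction is SEK → CAD → INR → SEK.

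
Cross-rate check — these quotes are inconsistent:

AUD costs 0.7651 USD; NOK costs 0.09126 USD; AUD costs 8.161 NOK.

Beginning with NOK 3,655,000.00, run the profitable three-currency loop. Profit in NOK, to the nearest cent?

Profit: NOK 99,756.18

Profitable loop is NOK → AUD → USD → NOK:
NOK 3,655,000.00 ÷ 8.161 = AUD 447,861.78
AUD 447,861.78 × 0.7651 = USD 342,659.05
USD 342,659.05 ÷ 0.09126 = NOK 3,754,756.18
Profit = NOK 3,754,756.18 − NOK 3,655,000.00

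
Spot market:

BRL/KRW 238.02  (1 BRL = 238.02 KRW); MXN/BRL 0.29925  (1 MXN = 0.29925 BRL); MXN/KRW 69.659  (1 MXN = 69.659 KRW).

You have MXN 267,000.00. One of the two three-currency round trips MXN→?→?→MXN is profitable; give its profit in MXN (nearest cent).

Profitable loop is MXN → BRL → KRW → MXN:
MXN 267,000.00 × 0.29925 = BRL 79,899.75
BRL 79,899.75 × 238.02 = KRW 19,017,738
KRW 19,017,738 ÷ 69.659 = MXN 273,011.94
Profit = MXN 273,011.94 − MXN 267,000.00

Profit: MXN 6,011.94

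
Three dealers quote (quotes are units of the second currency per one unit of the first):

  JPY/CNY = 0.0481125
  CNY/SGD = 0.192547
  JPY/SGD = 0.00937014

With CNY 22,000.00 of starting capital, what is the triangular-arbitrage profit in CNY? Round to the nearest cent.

Profit: CNY 252.26

Profitable loop is CNY → JPY → SGD → CNY:
CNY 22,000.00 ÷ 0.0481125 = JPY 457,262
JPY 457,262 × 0.00937014 = SGD 4,284.61
SGD 4,284.61 ÷ 0.192547 = CNY 22,252.26
Profit = CNY 22,252.26 − CNY 22,000.00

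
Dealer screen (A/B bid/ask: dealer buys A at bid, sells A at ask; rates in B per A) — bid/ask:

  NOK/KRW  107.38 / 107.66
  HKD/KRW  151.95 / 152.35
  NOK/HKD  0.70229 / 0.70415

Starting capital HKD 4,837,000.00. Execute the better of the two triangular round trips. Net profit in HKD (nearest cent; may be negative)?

Net profit: HKD 4,632.76

Best loop HKD → NOK → KRW → HKD:
HKD 4,837,000.00 ÷ 0.70415 (buy NOK at ask) = NOK 6,869,275.01
NOK 6,869,275.01 × 107.38 (sell NOK at bid) = KRW 737,622,751
KRW 737,622,751 ÷ 152.35 (buy HKD at ask) = HKD 4,841,632.76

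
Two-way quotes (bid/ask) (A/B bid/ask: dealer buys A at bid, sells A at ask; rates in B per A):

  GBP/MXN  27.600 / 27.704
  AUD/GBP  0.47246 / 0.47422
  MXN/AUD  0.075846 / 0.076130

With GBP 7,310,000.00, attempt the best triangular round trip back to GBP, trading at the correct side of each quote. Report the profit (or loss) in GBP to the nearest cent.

Best loop GBP → AUD → MXN → GBP:
GBP 7,310,000.00 ÷ 0.47422 (buy AUD at ask) = AUD 15,414,786.39
AUD 15,414,786.39 ÷ 0.076130 (buy MXN at ask) = MXN 202,479,789.65
MXN 202,479,789.65 ÷ 27.704 (buy GBP at ask) = GBP 7,308,684.29

Net result: GBP -1,315.71 (no profitable arbitrage after spreads)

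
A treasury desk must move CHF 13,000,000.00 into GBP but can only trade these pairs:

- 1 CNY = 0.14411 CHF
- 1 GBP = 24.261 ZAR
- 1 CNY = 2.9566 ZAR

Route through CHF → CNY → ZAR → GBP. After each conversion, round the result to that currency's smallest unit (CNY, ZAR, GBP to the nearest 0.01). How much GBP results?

CHF 13,000,000.00 ÷ 0.14411 = CNY 90,208,868.23
CNY 90,208,868.23 × 2.9566 = ZAR 266,711,539.81
ZAR 266,711,539.81 ÷ 24.261 = GBP 10,993,427.30

GBP 10,993,427.30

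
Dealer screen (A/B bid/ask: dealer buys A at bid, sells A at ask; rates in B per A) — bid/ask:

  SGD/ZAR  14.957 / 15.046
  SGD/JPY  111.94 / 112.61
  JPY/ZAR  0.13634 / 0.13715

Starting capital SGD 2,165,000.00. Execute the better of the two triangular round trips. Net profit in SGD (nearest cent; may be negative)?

Net profit: SGD 31,066.24

Best loop SGD → JPY → ZAR → SGD:
SGD 2,165,000.00 × 111.94 (sell SGD at bid) = JPY 242,350,100
JPY 242,350,100 × 0.13634 (sell JPY at bid) = ZAR 33,042,012.63
ZAR 33,042,012.63 ÷ 15.046 (buy SGD at ask) = SGD 2,196,066.24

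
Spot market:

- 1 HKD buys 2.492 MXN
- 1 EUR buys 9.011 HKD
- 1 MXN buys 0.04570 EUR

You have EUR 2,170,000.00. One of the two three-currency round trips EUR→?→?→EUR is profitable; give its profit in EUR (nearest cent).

Profit: EUR 56,880.75

Profitable loop is EUR → HKD → MXN → EUR:
EUR 2,170,000.00 × 9.011 = HKD 19,553,870.00
HKD 19,553,870.00 × 2.492 = MXN 48,728,244.04
MXN 48,728,244.04 × 0.04570 = EUR 2,226,880.75
Profit = EUR 2,226,880.75 − EUR 2,170,000.00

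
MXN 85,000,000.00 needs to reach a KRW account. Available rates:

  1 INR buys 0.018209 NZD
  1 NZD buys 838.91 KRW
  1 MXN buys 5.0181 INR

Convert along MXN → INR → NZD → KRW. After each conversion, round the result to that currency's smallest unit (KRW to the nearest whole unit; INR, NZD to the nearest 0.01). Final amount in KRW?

MXN 85,000,000.00 × 5.0181 = INR 426,538,500.00
INR 426,538,500.00 × 0.018209 = NZD 7,766,839.55
NZD 7,766,839.55 × 838.91 = KRW 6,515,679,367

KRW 6,515,679,367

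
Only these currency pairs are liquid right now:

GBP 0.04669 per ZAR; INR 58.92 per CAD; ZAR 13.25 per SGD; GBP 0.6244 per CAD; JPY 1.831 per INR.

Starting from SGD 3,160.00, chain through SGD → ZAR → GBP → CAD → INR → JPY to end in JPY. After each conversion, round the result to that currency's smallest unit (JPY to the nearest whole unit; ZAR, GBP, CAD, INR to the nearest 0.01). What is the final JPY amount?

SGD 3,160.00 × 13.25 = ZAR 41,870.00
ZAR 41,870.00 × 0.04669 = GBP 1,954.91
GBP 1,954.91 ÷ 0.6244 = CAD 3,130.86
CAD 3,130.86 × 58.92 = INR 184,470.27
INR 184,470.27 × 1.831 = JPY 337,765

JPY 337,765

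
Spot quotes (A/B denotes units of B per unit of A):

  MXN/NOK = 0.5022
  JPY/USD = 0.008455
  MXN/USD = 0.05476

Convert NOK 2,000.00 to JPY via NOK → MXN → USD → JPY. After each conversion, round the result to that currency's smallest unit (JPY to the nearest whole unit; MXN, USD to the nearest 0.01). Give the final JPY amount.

JPY 25,793

NOK 2,000.00 ÷ 0.5022 = MXN 3,982.48
MXN 3,982.48 × 0.05476 = USD 218.08
USD 218.08 ÷ 0.008455 = JPY 25,793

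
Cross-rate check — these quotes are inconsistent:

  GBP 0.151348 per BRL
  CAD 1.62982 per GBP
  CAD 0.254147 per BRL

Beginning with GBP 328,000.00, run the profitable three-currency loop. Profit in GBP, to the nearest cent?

Profit: GBP 9,942.26

Profitable loop is GBP → BRL → CAD → GBP:
GBP 328,000.00 ÷ 0.151348 = BRL 2,167,190.84
BRL 2,167,190.84 × 0.254147 = CAD 550,785.05
CAD 550,785.05 ÷ 1.62982 = GBP 337,942.26
Profit = GBP 337,942.26 − GBP 328,000.00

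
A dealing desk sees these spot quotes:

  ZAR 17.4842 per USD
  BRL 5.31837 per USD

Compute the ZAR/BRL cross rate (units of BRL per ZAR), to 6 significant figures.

ZAR/BRL = 0.304181

1 ZAR ÷ 17.4842 = 0.0571945 USD
0.0571945 USD × 5.31837 = 0.304181 BRL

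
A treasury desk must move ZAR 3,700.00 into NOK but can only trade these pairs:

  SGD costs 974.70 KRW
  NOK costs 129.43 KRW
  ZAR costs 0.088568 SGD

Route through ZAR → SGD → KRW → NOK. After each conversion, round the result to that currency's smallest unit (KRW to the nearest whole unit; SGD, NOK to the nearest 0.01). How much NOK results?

ZAR 3,700.00 × 0.088568 = SGD 327.70
SGD 327.70 × 974.70 = KRW 319,409
KRW 319,409 ÷ 129.43 = NOK 2,467.81

NOK 2,467.81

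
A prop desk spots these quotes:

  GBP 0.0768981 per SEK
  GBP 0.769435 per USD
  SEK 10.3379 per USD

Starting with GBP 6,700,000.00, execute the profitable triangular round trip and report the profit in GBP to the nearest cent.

Profit: GBP 222,306.13

Profitable loop is GBP → USD → SEK → GBP:
GBP 6,700,000.00 ÷ 0.769435 = USD 8,707,688.11
USD 8,707,688.11 × 10.3379 = SEK 90,019,208.90
SEK 90,019,208.90 × 0.0768981 = GBP 6,922,306.13
Profit = GBP 6,922,306.13 − GBP 6,700,000.00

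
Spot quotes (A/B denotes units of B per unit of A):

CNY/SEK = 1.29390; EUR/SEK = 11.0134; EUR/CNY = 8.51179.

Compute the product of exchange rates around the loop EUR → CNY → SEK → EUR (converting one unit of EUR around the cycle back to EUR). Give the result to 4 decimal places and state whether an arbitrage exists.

Around EUR → CNY → SEK → EUR: 1 × 8.51179 × 1.29390 ÷ 11.0134 = 1.000000
Product ≈ 1 (deviation 0.000%, within rounding noise).

1.0000 (no arbitrage)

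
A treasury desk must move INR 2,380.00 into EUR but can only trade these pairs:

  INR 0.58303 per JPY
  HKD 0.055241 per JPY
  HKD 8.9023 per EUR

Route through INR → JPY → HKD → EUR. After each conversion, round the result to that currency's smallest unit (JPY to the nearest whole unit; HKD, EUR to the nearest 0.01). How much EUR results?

EUR 25.33

INR 2,380.00 ÷ 0.58303 = JPY 4,082
JPY 4,082 × 0.055241 = HKD 225.49
HKD 225.49 ÷ 8.9023 = EUR 25.33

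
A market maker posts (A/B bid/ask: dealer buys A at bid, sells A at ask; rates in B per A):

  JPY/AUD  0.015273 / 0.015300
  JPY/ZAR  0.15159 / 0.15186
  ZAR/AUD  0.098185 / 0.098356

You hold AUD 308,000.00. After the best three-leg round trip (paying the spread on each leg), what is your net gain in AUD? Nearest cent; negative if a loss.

Net profit: AUD 6,942.17

Best loop AUD → ZAR → JPY → AUD:
AUD 308,000.00 ÷ 0.098356 (buy ZAR at ask) = ZAR 3,131,481.56
ZAR 3,131,481.56 ÷ 0.15186 (buy JPY at ask) = JPY 20,620,845
JPY 20,620,845 × 0.015273 (sell JPY at bid) = AUD 314,942.17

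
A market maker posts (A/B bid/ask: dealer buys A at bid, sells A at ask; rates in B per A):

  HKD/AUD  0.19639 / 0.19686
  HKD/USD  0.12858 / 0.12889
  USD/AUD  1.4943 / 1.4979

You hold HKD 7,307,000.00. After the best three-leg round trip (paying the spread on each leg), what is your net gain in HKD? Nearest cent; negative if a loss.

Best loop HKD → AUD → USD → HKD:
HKD 7,307,000.00 × 0.19639 (sell HKD at bid) = AUD 1,435,021.73
AUD 1,435,021.73 ÷ 1.4979 (buy USD at ask) = USD 958,022.38
USD 958,022.38 ÷ 0.12889 (buy HKD at ask) = HKD 7,432,868.22

Net profit: HKD 125,868.22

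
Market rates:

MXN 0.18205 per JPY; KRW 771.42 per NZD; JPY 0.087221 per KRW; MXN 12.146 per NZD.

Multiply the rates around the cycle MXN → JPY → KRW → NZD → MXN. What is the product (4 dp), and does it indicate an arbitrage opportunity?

0.9916 (arbitrage exists)

Around MXN → JPY → KRW → NZD → MXN: 1 ÷ 0.18205 ÷ 0.087221 ÷ 771.42 × 12.146 = 0.991587
Product < 1; profitable direction is MXN → NZD → KRW → JPY → MXN.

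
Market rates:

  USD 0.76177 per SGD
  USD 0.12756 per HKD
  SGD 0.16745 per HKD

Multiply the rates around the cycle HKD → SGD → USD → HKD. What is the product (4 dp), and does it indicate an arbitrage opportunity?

Around HKD → SGD → USD → HKD: 1 × 0.16745 × 0.76177 ÷ 0.12756 = 0.999987
Product ≈ 1 (deviation 0.001%, within rounding noise).

1.0000 (no arbitrage)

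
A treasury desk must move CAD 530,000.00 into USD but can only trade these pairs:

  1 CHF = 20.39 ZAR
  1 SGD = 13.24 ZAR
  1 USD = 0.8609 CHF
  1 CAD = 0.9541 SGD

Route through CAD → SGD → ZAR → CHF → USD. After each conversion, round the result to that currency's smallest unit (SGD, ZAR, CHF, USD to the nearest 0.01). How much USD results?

USD 381,406.26

CAD 530,000.00 × 0.9541 = SGD 505,673.00
SGD 505,673.00 × 13.24 = ZAR 6,695,110.52
ZAR 6,695,110.52 ÷ 20.39 = CHF 328,352.65
CHF 328,352.65 ÷ 0.8609 = USD 381,406.26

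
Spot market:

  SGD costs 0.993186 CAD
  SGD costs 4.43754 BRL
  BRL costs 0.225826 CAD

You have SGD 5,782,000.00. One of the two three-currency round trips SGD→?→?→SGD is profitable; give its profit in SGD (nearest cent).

Profitable loop is SGD → BRL → CAD → SGD:
SGD 5,782,000.00 × 4.43754 = BRL 25,657,856.28
BRL 25,657,856.28 × 0.225826 = CAD 5,794,211.05
CAD 5,794,211.05 ÷ 0.993186 = SGD 5,833,963.68
Profit = SGD 5,833,963.68 − SGD 5,782,000.00

Profit: SGD 51,963.68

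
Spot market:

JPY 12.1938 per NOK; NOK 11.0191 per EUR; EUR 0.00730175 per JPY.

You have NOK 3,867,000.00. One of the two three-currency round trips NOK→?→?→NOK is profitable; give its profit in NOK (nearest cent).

Profit: NOK 74,504.45

Profitable loop is NOK → EUR → JPY → NOK:
NOK 3,867,000.00 ÷ 11.0191 = EUR 350,936.10
EUR 350,936.10 ÷ 0.00730175 = JPY 48,061,917
JPY 48,061,917 ÷ 12.1938 = NOK 3,941,504.45
Profit = NOK 3,941,504.45 − NOK 3,867,000.00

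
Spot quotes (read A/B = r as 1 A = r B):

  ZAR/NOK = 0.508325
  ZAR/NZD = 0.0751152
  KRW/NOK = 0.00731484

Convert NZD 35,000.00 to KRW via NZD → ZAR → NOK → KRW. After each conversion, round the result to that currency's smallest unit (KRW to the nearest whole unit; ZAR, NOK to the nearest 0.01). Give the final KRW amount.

KRW 32,380,001

NZD 35,000.00 ÷ 0.0751152 = ZAR 465,950.97
ZAR 465,950.97 × 0.508325 = NOK 236,854.53
NOK 236,854.53 ÷ 0.00731484 = KRW 32,380,001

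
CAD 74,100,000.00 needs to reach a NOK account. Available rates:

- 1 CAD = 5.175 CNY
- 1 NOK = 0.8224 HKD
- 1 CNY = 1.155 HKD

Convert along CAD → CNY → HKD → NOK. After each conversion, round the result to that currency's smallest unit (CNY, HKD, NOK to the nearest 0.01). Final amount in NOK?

CAD 74,100,000.00 × 5.175 = CNY 383,467,500.00
CNY 383,467,500.00 × 1.155 = HKD 442,904,962.50
HKD 442,904,962.50 ÷ 0.8224 = NOK 538,551,754.01

NOK 538,551,754.01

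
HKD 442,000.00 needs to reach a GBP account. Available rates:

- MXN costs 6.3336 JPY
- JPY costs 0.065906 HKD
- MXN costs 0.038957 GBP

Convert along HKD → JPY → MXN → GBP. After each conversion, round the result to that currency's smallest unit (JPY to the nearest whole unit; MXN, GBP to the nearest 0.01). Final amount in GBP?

GBP 41,250.78

HKD 442,000.00 ÷ 0.065906 = JPY 6,706,521
JPY 6,706,521 ÷ 6.3336 = MXN 1,058,879.78
MXN 1,058,879.78 × 0.038957 = GBP 41,250.78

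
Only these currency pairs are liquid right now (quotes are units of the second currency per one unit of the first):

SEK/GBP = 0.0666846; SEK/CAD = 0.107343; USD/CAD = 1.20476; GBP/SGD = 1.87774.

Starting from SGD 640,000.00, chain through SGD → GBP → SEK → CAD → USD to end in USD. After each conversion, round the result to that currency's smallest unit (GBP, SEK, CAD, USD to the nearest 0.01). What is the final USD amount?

USD 455,399.08

SGD 640,000.00 ÷ 1.87774 = GBP 340,835.26
GBP 340,835.26 ÷ 0.0666846 = SEK 5,111,154.00
SEK 5,111,154.00 × 0.107343 = CAD 548,646.60
CAD 548,646.60 ÷ 1.20476 = USD 455,399.08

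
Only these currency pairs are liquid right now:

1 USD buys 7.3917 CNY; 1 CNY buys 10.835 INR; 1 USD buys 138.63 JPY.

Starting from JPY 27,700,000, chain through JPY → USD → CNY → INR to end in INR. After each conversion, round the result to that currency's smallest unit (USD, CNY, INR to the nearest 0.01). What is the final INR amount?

INR 16,002,793.23

JPY 27,700,000 ÷ 138.63 = USD 199,812.45
USD 199,812.45 × 7.3917 = CNY 1,476,953.69
CNY 1,476,953.69 × 10.835 = INR 16,002,793.23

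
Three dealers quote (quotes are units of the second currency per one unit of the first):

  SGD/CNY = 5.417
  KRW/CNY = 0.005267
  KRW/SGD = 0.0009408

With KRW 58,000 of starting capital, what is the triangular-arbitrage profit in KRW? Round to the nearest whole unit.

Profitable loop is KRW → CNY → SGD → KRW:
KRW 58,000 × 0.005267 = CNY 305.49
CNY 305.49 ÷ 5.417 = SGD 56.39
SGD 56.39 ÷ 0.0009408 = KRW 59,943
Profit = KRW 59,943 − KRW 58,000

Profit: KRW 1,943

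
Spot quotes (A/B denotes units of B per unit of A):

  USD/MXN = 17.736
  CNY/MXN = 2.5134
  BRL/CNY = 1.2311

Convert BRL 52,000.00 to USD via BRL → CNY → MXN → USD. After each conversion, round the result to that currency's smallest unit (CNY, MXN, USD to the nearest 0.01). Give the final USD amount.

BRL 52,000.00 × 1.2311 = CNY 64,017.20
CNY 64,017.20 × 2.5134 = MXN 160,900.83
MXN 160,900.83 ÷ 17.736 = USD 9,071.99

USD 9,071.99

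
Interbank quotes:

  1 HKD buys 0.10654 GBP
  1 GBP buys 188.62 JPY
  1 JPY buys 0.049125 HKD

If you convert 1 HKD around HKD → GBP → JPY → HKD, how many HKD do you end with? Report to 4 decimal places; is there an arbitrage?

0.9872 (arbitrage exists)

Around HKD → GBP → JPY → HKD: 1 × 0.10654 × 188.62 × 0.049125 = 0.987195
Product < 1; profitable direction is HKD → JPY → GBP → HKD.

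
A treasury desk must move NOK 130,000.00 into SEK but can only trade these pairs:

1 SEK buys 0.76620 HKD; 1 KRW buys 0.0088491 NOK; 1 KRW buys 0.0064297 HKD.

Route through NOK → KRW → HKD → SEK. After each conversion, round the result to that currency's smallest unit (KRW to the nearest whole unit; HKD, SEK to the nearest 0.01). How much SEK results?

NOK 130,000.00 ÷ 0.0088491 = KRW 14,690,760
KRW 14,690,760 × 0.0064297 = HKD 94,457.18
HKD 94,457.18 ÷ 0.76620 = SEK 123,280.06

SEK 123,280.06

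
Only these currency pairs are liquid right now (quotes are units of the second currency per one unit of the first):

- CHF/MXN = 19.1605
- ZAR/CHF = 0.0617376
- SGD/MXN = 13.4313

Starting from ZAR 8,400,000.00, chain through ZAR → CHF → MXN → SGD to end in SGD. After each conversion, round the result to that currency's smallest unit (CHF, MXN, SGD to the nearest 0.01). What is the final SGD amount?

SGD 739,805.95

ZAR 8,400,000.00 × 0.0617376 = CHF 518,595.84
CHF 518,595.84 × 19.1605 = MXN 9,936,555.59
MXN 9,936,555.59 ÷ 13.4313 = SGD 739,805.95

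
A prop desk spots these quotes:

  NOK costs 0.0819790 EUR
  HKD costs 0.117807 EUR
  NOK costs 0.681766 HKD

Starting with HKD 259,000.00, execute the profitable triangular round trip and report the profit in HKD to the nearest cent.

Profit: HKD 5,360.12

Profitable loop is HKD → NOK → EUR → HKD:
HKD 259,000.00 ÷ 0.681766 = NOK 379,895.74
NOK 379,895.74 × 0.0819790 = EUR 31,143.47
EUR 31,143.47 ÷ 0.117807 = HKD 264,360.12
Profit = HKD 264,360.12 − HKD 259,000.00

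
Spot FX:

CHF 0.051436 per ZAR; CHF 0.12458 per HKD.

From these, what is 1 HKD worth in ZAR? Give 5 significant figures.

1 HKD × 0.12458 = 0.12458 CHF
0.12458 CHF ÷ 0.051436 = 2.42204 ZAR

HKD/ZAR = 2.4220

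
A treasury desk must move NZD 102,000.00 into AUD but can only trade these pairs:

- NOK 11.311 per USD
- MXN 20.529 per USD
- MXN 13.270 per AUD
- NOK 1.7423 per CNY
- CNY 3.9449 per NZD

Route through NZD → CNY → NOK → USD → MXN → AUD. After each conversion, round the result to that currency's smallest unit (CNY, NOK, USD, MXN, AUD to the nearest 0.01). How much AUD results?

NZD 102,000.00 × 3.9449 = CNY 402,379.80
CNY 402,379.80 × 1.7423 = NOK 701,066.33
NOK 701,066.33 ÷ 11.311 = USD 61,980.93
USD 61,980.93 × 20.529 = MXN 1,272,406.51
MXN 1,272,406.51 ÷ 13.270 = AUD 95,885.95

AUD 95,885.95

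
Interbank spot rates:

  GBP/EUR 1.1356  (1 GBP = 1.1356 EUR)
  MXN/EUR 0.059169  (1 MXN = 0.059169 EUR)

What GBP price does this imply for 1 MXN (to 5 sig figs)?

MXN/GBP = 0.052104

1 MXN × 0.059169 = 0.059169 EUR
0.059169 EUR ÷ 1.1356 = 0.0521037 GBP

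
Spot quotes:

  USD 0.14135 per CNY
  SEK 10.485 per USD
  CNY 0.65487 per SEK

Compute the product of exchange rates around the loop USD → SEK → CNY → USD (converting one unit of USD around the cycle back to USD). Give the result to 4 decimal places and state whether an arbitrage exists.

Around USD → SEK → CNY → USD: 1 × 10.485 × 0.65487 × 0.14135 = 0.970553
Product < 1; profitable direction is USD → CNY → SEK → USD.

0.9706 (arbitrage exists)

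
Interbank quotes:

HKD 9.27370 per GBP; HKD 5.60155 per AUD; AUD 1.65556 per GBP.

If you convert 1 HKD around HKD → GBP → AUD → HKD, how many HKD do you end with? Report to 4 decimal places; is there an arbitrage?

1.0000 (no arbitrage)

Around HKD → GBP → AUD → HKD: 1 ÷ 9.27370 × 1.65556 × 5.60155 = 1.000000
Product ≈ 1 (deviation 0.000%, within rounding noise).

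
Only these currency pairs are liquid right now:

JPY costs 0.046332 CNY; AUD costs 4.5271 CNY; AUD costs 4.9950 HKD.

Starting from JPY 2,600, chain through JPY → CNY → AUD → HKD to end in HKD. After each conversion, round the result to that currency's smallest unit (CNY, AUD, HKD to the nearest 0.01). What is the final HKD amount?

HKD 132.92

JPY 2,600 × 0.046332 = CNY 120.46
CNY 120.46 ÷ 4.5271 = AUD 26.61
AUD 26.61 × 4.9950 = HKD 132.92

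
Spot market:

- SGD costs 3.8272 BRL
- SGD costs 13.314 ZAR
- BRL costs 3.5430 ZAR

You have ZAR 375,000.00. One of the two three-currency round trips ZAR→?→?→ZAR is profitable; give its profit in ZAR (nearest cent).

Profitable loop is ZAR → SGD → BRL → ZAR:
ZAR 375,000.00 ÷ 13.314 = SGD 28,165.84
SGD 28,165.84 × 3.8272 = BRL 107,796.30
BRL 107,796.30 × 3.5430 = ZAR 381,922.31
Profit = ZAR 381,922.31 − ZAR 375,000.00

Profit: ZAR 6,922.31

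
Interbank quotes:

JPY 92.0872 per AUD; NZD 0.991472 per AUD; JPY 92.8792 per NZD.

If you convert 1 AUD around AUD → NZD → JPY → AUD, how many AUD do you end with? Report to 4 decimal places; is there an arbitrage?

Around AUD → NZD → JPY → AUD: 1 × 0.991472 × 92.8792 ÷ 92.0872 = 0.999999
Product ≈ 1 (deviation 0.000%, within rounding noise).

1.0000 (no arbitrage)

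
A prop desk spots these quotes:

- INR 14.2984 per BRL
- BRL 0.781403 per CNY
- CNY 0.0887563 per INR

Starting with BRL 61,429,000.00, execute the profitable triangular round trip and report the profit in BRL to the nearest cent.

Profitable loop is BRL → CNY → INR → BRL:
BRL 61,429,000.00 ÷ 0.781403 = CNY 78,613,724.29
CNY 78,613,724.29 ÷ 0.0887563 = INR 885,725,568.64
INR 885,725,568.64 ÷ 14.2984 = BRL 61,945,781.95
Profit = BRL 61,945,781.95 − BRL 61,429,000.00

Profit: BRL 516,781.95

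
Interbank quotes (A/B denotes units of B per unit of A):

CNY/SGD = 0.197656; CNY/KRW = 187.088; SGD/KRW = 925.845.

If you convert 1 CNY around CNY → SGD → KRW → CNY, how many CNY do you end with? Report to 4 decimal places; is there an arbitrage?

0.9781 (arbitrage exists)

Around CNY → SGD → KRW → CNY: 1 × 0.197656 × 925.845 ÷ 187.088 = 0.978143
Product < 1; profitable direction is CNY → KRW → SGD → CNY.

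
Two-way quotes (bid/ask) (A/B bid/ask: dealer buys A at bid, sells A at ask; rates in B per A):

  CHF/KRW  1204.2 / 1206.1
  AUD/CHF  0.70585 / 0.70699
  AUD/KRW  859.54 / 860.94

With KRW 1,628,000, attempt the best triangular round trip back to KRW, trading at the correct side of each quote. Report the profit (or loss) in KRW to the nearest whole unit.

Best loop KRW → CHF → AUD → KRW:
KRW 1,628,000 ÷ 1206.1 (buy CHF at ask) = CHF 1,349.81
CHF 1,349.81 ÷ 0.70699 (buy AUD at ask) = AUD 1,909.23
AUD 1,909.23 × 859.54 (sell AUD at bid) = KRW 1,641,058

Net profit: KRW 13,058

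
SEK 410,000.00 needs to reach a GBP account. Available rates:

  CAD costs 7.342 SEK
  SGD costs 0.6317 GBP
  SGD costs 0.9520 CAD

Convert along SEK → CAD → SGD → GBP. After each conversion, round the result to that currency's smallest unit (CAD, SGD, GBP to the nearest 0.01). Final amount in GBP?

SEK 410,000.00 ÷ 7.342 = CAD 55,843.09
CAD 55,843.09 ÷ 0.9520 = SGD 58,658.71
SGD 58,658.71 × 0.6317 = GBP 37,054.71

GBP 37,054.71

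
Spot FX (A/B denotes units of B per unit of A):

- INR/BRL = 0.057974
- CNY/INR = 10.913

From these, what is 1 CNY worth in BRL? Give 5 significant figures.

CNY/BRL = 0.63267

1 CNY × 10.913 = 10.913 INR
10.913 INR × 0.057974 = 0.63267 BRL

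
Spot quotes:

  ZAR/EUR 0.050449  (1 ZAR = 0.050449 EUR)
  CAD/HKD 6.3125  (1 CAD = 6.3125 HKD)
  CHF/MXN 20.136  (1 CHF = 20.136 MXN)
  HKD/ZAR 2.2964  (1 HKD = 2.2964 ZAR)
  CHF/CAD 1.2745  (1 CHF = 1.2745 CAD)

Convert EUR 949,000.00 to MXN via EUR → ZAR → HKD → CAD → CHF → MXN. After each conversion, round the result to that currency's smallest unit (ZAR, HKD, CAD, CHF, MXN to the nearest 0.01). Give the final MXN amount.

EUR 949,000.00 ÷ 0.050449 = ZAR 18,811,076.53
ZAR 18,811,076.53 ÷ 2.2964 = HKD 8,191,550.48
HKD 8,191,550.48 ÷ 6.3125 = CAD 1,297,671.36
CAD 1,297,671.36 ÷ 1.2745 = CHF 1,018,180.75
CHF 1,018,180.75 × 20.136 = MXN 20,502,087.58

MXN 20,502,087.58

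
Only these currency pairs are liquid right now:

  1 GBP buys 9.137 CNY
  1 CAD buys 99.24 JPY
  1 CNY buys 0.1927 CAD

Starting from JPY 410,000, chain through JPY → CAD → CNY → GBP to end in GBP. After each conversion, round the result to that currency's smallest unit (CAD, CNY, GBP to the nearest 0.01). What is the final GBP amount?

GBP 2,346.45

JPY 410,000 ÷ 99.24 = CAD 4,131.40
CAD 4,131.40 ÷ 0.1927 = CNY 21,439.54
CNY 21,439.54 ÷ 9.137 = GBP 2,346.45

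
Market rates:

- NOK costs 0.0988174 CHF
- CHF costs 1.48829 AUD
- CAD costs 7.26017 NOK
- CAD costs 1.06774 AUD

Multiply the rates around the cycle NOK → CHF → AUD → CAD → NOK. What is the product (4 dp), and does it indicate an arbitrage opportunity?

1.0000 (no arbitrage)

Around NOK → CHF → AUD → CAD → NOK: 1 × 0.0988174 × 1.48829 ÷ 1.06774 × 7.26017 = 1.000005
Product ≈ 1 (deviation 0.001%, within rounding noise).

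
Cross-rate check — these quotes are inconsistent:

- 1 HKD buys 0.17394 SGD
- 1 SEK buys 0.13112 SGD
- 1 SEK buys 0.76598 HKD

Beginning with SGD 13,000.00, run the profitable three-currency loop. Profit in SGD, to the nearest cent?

Profitable loop is SGD → SEK → HKD → SGD:
SGD 13,000.00 ÷ 0.13112 = SEK 99,145.82
SEK 99,145.82 × 0.76598 = HKD 75,943.72
HKD 75,943.72 × 0.17394 = SGD 13,209.65
Profit = SGD 13,209.65 − SGD 13,000.00

Profit: SGD 209.65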